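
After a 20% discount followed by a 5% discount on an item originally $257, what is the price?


First discount:
20% of $257 = $51.40
Price after first discount:
$257 - $51.40 = $205.60
Second discount:
5% of $205.60 = $10.28
Final price:
$205.60 - $10.28 = $195.32

$195.32


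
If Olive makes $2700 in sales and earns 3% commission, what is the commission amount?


Convert rate to decimal:
3% = 0.03
Multiply by sales:
$2700 x 0.03 = $81

$81


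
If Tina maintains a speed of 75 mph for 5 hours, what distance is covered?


Use the formula: distance = speed x time
Speed = 75 mph, Time = 5 hours
75 x 5 = 375 miles

375 miles


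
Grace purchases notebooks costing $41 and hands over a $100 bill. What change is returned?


Start with the amount paid:
$100
Subtract the price:
$100 - $41 = $59

$59


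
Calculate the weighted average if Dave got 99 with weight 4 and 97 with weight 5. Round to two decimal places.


Weighted sum:
4 x 99 + 5 x 97 = 881
Total weight:
4 + 5 = 9
Weighted average:
881 / 9 = 97.8888... ≈ 97.89

97.89


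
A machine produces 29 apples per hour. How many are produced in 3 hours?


Production rate: 29 apples per hour
Time: 3 hours
Total: 29 x 3 = 87 apples

87 apples


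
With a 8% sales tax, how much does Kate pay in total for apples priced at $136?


Calculate the tax:
8% of $136 = $10.88
Add tax to price:
$136 + $10.88 = $146.88

$146.88


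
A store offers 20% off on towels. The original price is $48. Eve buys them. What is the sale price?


Calculate the discount amount:
20% of $48 = $9.60
Subtract from original:
$48 - $9.60 = $38.40

$38.40


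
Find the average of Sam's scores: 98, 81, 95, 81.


Add the scores:
98 + 81 + 95 + 81 = 355
Divide by the number of tests:
355 / 4 = 88.75

88.75


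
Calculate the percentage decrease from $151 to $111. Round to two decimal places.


Find the absolute change:
|111 - 151| = 40
Divide by original and multiply by 100:
40 / 151 x 100 = 26.4900...% ≈ 26.49%

26.49%


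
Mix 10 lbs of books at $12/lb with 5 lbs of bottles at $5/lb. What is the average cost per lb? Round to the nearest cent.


Cost of books:
10 x $12 = $120
Cost of bottles:
5 x $5 = $25
Total cost: $120 + $25 = $145
Total weight: 15 lbs
Average: $145 / 15 = $9.6666... ≈ $9.67/lb

$9.67/lb


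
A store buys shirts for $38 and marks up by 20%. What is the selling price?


Calculate the markup amount:
20% of $38 = $7.60
Add to cost:
$38 + $7.60 = $45.60

$45.60


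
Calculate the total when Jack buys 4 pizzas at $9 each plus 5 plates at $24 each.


Cost of pizzas:
4 x $9 = $36
Cost of plates:
5 x $24 = $120
Add both:
$36 + $120 = $156

$156


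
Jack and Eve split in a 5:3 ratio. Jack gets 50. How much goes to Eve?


Find the multiplier:
50 / 5 = 10
Apply to Eve's share:
3 x 10 = 30

30


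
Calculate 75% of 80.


Convert percentage to decimal:
75% = 0.75
Multiply:
80 x 0.75 = 60

60


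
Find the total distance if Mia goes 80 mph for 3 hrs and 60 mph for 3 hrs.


Leg 1 distance:
80 x 3 = 240 miles
Leg 2 distance:
60 x 3 = 180 miles
Total distance:
240 + 180 = 420 miles

420 miles


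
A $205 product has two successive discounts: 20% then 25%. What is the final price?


First discount:
20% of $205 = $41
Price after first discount:
$205 - $41 = $164
Second discount:
25% of $164 = $41
Final price:
$164 - $41 = $123

$123


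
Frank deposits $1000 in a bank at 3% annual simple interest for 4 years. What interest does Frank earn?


Use the formula I = P x R x T / 100
P x R x T = 1000 x 3 x 4 = 12000
I = 12000 / 100 = $120

$120


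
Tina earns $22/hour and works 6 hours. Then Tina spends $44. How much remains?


Calculate earnings:
6 x $22 = $132
Subtract spending:
$132 - $44 = $88

$88


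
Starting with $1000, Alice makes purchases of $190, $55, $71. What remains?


Add up expenses:
$190 + $55 + $71 = $316
Subtract from budget:
$1000 - $316 = $684

$684


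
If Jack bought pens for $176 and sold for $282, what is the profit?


Selling price = $282
Cost price = $176
Profit = selling price - cost price:
Profit = $282 - $176 = $106

$106


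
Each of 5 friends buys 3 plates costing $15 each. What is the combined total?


Cost per person:
3 x $15 = $45
Group total:
5 x $45 = $225

$225


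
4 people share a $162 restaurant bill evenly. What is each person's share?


Total bill: $162
Number of people: 4
Each pays: $162 / 4 = $40.50

$40.50


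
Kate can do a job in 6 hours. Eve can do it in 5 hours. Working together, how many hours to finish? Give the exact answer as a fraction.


Kate's rate: 1/6 of the job per hour
Eve's rate: 1/5 of the job per hour
Combined rate: 1/6 + 1/5 = 11/30 per hour
Time = 1 / (11/30) = 30/11 hours (≈ 2.73 hours)

30/11 hours


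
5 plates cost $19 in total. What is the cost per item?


Total cost: $19
Number of items: 5
Unit price: $19 / 5 = $3.80

$3.80


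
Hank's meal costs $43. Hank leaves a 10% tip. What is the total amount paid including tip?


Calculate the tip:
10% of $43 = $4.30
Add tip to meal cost:
$43 + $4.30 = $47.30

$47.30


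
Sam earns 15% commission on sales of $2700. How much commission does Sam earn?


Convert rate to decimal:
15% = 0.15
Multiply by sales:
$2700 x 0.15 = $405

$405


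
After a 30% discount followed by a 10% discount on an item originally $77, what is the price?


First discount:
30% of $77 = $23.10
Price after first discount:
$77 - $23.10 = $53.90
Second discount:
10% of $53.90 = $5.39
Final price:
$53.90 - $5.39 = $48.51

$48.51


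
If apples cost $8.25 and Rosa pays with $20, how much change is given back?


Start with the amount paid:
$20
Subtract the price:
$20 - $8.25 = $11.75

$11.75


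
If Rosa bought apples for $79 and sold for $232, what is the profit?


Selling price = $232
Cost price = $79
Profit = selling price - cost price:
Profit = $232 - $79 = $153

$153


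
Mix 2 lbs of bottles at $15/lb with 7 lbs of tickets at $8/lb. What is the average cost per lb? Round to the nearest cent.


Cost of bottles:
2 x $15 = $30
Cost of tickets:
7 x $8 = $56
Total cost: $30 + $56 = $86
Total weight: 9 lbs
Average: $86 / 9 = $9.5555... ≈ $9.56/lb

$9.56/lb


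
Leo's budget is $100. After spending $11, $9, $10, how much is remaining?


Add up expenses:
$11 + $9 + $10 = $30
Subtract from budget:
$100 - $30 = $70

$70


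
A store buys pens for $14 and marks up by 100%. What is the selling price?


Calculate the markup amount:
100% of $14 = $14
Add to cost:
$14 + $14 = $28

$28


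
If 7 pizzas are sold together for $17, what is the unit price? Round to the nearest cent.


Total cost: $17
Number of items: 7
Unit price: $17 / 7 = $2.4285... ≈ $2.43

$2.43


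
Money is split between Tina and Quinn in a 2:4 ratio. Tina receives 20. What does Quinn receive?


Find the multiplier:
20 / 2 = 10
Apply to Quinn's share:
4 x 10 = 40

40


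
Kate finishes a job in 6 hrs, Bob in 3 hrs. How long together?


Kate's rate: 1/6 of the job per hour
Bob's rate: 1/3 of the job per hour
Combined rate: 1/6 + 1/3 = 1/2 per hour
Time = 1 / (1/2) = 2 hours

2 hours


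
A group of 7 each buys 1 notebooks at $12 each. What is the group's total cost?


Cost per person:
1 x $12 = $12
Group total:
7 x $12 = $84

$84


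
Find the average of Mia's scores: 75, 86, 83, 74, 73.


Add the scores:
75 + 86 + 83 + 74 + 73 = 391
Divide by the number of tests:
391 / 5 = 78.2

78.2


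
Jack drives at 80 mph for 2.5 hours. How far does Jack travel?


Use the formula: distance = speed x time
Speed = 80 mph, Time = 2.5 hours
80 x 2.5 = 200 miles

200 miles


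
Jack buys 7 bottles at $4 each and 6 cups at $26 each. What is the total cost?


Cost of bottles:
7 x $4 = $28
Cost of cups:
6 x $26 = $156
Add both:
$28 + $156 = $184

$184


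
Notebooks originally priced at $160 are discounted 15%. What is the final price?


Calculate the discount amount:
15% of $160 = $24
Subtract from original:
$160 - $24 = $136

$136


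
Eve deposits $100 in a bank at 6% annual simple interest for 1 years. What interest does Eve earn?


Use the formula I = P x R x T / 100
P x R x T = 100 x 6 x 1 = 600
I = 600 / 100 = $6

$6


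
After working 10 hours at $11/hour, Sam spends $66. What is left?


Calculate earnings:
10 x $11 = $110
Subtract spending:
$110 - $66 = $44

$44


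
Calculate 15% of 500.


Convert percentage to decimal:
15% = 0.15
Multiply:
500 x 0.15 = 75

75


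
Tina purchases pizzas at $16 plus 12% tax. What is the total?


Calculate the tax:
12% of $16 = $1.92
Add tax to price:
$16 + $1.92 = $17.92

$17.92


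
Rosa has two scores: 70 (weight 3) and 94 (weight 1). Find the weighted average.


Weighted sum:
3 x 70 + 1 x 94 = 304
Total weight:
3 + 1 = 4
Weighted average:
304 / 4 = 76

76


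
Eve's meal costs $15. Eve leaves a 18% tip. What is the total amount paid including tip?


Calculate the tip:
18% of $15 = $2.70
Add tip to meal cost:
$15 + $2.70 = $17.70

$17.70


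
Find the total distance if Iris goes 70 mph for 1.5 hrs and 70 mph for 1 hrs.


Leg 1 distance:
70 x 1.5 = 105 miles
Leg 2 distance:
70 x 1 = 70 miles
Total distance:
105 + 70 = 175 miles

175 miles


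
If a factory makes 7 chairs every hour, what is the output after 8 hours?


Production rate: 7 chairs per hour
Time: 8 hours
Total: 7 x 8 = 56 chairs

56 chairs


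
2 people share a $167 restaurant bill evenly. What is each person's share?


Total bill: $167
Number of people: 2
Each pays: $167 / 2 = $83.50

$83.50


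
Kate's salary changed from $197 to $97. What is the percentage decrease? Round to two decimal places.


Find the absolute change:
|97 - 197| = 100
Divide by original and multiply by 100:
100 / 197 x 100 = 50.7614...% ≈ 50.76%

50.76%


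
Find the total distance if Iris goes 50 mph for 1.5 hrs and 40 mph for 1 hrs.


Leg 1 distance:
50 x 1.5 = 75 miles
Leg 2 distance:
40 x 1 = 40 miles
Total distance:
75 + 40 = 115 miles

115 miles


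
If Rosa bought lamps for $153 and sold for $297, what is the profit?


Selling price = $297
Cost price = $153
Profit = selling price - cost price:
Profit = $297 - $153 = $144

$144


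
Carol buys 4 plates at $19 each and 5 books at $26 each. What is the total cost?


Cost of plates:
4 x $19 = $76
Cost of books:
5 x $26 = $130
Add both:
$76 + $130 = $206

$206


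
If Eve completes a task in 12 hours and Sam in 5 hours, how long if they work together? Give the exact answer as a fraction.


Eve's rate: 1/12 of the job per hour
Sam's rate: 1/5 of the job per hour
Combined rate: 1/12 + 1/5 = 17/60 per hour
Time = 1 / (17/60) = 60/17 hours (≈ 3.53 hours)

60/17 hours


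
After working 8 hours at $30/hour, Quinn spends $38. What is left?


Calculate earnings:
8 x $30 = $240
Subtract spending:
$240 - $38 = $202

$202


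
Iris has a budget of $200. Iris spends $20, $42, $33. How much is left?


Add up expenses:
$20 + $42 + $33 = $95
Subtract from budget:
$200 - $95 = $105

$105


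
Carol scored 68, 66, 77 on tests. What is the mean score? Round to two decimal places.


Add the scores:
68 + 66 + 77 = 211
Divide by the number of tests:
211 / 3 = 70.3333... ≈ 70.33

70.33


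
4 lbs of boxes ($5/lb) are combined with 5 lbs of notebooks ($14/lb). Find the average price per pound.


Cost of boxes:
4 x $5 = $20
Cost of notebooks:
5 x $14 = $70
Total cost: $20 + $70 = $90
Total weight: 9 lbs
Average: $90 / 9 = $10/lb

$10/lb


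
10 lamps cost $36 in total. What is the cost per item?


Total cost: $36
Number of items: 10
Unit price: $36 / 10 = $3.60

$3.60


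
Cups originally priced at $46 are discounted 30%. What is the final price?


Calculate the discount amount:
30% of $46 = $13.80
Subtract from original:
$46 - $13.80 = $32.20

$32.20


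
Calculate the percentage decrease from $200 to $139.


Find the absolute change:
|139 - 200| = 61
Divide by original and multiply by 100:
61 / 200 x 100 = 30.5%

30.5%


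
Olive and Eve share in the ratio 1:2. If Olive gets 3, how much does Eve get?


Find the multiplier:
3 / 1 = 3
Apply to Eve's share:
2 x 3 = 6

6


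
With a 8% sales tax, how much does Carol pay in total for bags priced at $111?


Calculate the tax:
8% of $111 = $8.88
Add tax to price:
$111 + $8.88 = $119.88

$119.88


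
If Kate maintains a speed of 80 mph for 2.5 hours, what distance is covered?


Use the formula: distance = speed x time
Speed = 80 mph, Time = 2.5 hours
80 x 2.5 = 200 miles

200 miles


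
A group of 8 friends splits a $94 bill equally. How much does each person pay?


Total bill: $94
Number of people: 8
Each pays: $94 / 8 = $11.75

$11.75


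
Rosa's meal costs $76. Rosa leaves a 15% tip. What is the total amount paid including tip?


Calculate the tip:
15% of $76 = $11.40
Add tip to meal cost:
$76 + $11.40 = $87.40

$87.40


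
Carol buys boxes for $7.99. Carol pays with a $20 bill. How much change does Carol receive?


Start with the amount paid:
$20
Subtract the price:
$20 - $7.99 = $12.01

$12.01


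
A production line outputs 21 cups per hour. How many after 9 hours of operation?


Production rate: 21 cups per hour
Time: 9 hours
Total: 21 x 9 = 189 cups

189 cups


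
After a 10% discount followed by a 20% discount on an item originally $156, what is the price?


First discount:
10% of $156 = $15.60
Price after first discount:
$156 - $15.60 = $140.40
Second discount:
20% of $140.40 = $28.08
Final price:
$140.40 - $28.08 = $112.32

$112.32


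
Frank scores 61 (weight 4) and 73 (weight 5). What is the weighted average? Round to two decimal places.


Weighted sum:
4 x 61 + 5 x 73 = 609
Total weight:
4 + 5 = 9
Weighted average:
609 / 9 = 67.6666... ≈ 67.67

67.67


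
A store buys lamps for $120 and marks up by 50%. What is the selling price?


Calculate the markup amount:
50% of $120 = $60
Add to cost:
$120 + $60 = $180

$180


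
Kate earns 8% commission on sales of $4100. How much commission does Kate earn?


Convert rate to decimal:
8% = 0.08
Multiply by sales:
$4100 x 0.08 = $328

$328


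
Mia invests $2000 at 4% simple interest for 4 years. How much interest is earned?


Use the formula I = P x R x T / 100
P x R x T = 2000 x 4 x 4 = 32000
I = 32000 / 100 = $320

$320


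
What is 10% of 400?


Convert percentage to decimal:
10% = 0.1
Multiply:
400 x 0.1 = 40

40


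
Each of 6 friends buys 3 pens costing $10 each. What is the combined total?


Cost per person:
3 x $10 = $30
Group total:
6 x $30 = $180

$180


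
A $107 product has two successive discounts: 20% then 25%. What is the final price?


First discount:
20% of $107 = $21.40
Price after first discount:
$107 - $21.40 = $85.60
Second discount:
25% of $85.60 = $21.40
Final price:
$85.60 - $21.40 = $64.20

$64.20


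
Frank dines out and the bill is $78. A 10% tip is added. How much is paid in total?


Calculate the tip:
10% of $78 = $7.80
Add tip to meal cost:
$78 + $7.80 = $85.80

$85.80


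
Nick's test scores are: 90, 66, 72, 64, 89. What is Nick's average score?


Add the scores:
90 + 66 + 72 + 64 + 89 = 381
Divide by the number of tests:
381 / 5 = 76.2

76.2


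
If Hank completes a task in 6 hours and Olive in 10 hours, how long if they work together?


Hank's rate: 1/6 of the job per hour
Olive's rate: 1/10 of the job per hour
Combined rate: 1/6 + 1/10 = 4/15 per hour
Time = 1 / (4/15) = 15/4 = 3.75 hours

3.75 hours


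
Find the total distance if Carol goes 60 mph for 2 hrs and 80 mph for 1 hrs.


Leg 1 distance:
60 x 2 = 120 miles
Leg 2 distance:
80 x 1 = 80 miles
Total distance:
120 + 80 = 200 miles

200 miles


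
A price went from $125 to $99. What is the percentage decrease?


Find the absolute change:
|99 - 125| = 26
Divide by original and multiply by 100:
26 / 125 x 100 = 20.8%

20.8%


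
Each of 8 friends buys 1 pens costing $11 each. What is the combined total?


Cost per person:
1 x $11 = $11
Group total:
8 x $11 = $88

$88


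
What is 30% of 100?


Convert percentage to decimal:
30% = 0.3
Multiply:
100 x 0.3 = 30

30


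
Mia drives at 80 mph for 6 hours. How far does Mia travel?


Use the formula: distance = speed x time
Speed = 80 mph, Time = 6 hours
80 x 6 = 480 miles

480 miles


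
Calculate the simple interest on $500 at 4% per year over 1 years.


Use the formula I = P x R x T / 100
P x R x T = 500 x 4 x 1 = 2000
I = 2000 / 100 = $20

$20


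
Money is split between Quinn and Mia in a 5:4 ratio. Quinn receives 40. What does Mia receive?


Find the multiplier:
40 / 5 = 8
Apply to Mia's share:
4 x 8 = 32

32


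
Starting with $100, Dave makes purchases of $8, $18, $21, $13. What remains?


Add up expenses:
$8 + $18 + $21 + $13 = $60
Subtract from budget:
$100 - $60 = $40

$40


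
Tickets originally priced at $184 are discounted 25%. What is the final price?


Calculate the discount amount:
25% of $184 = $46
Subtract from original:
$184 - $46 = $138

$138


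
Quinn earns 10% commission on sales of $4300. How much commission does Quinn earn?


Convert rate to decimal:
10% = 0.1
Multiply by sales:
$4300 x 0.1 = $430

$430


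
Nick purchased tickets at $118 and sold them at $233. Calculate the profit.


Selling price = $233
Cost price = $118
Profit = selling price - cost price:
Profit = $233 - $118 = $115

$115


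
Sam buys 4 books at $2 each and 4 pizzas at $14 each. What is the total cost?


Cost of books:
4 x $2 = $8
Cost of pizzas:
4 x $14 = $56
Add both:
$8 + $56 = $64

$64


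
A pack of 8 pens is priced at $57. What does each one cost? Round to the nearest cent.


Total cost: $57
Number of items: 8
Unit price: $57 / 8 = $7.125 ≈ $7.13

$7.13


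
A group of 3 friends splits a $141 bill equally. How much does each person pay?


Total bill: $141
Number of people: 3
Each pays: $141 / 3 = $47

$47


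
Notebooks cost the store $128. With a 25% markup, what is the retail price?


Calculate the markup amount:
25% of $128 = $32
Add to cost:
$128 + $32 = $160

$160


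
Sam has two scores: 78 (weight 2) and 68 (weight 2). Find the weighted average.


Weighted sum:
2 x 78 + 2 x 68 = 292
Total weight:
2 + 2 = 4
Weighted average:
292 / 4 = 73

73


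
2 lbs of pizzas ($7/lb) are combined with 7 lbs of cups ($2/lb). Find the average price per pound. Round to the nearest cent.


Cost of pizzas:
2 x $7 = $14
Cost of cups:
7 x $2 = $14
Total cost: $14 + $14 = $28
Total weight: 9 lbs
Average: $28 / 9 = $3.1111... ≈ $3.11/lb

$3.11/lb


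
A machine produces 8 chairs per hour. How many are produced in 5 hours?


Production rate: 8 chairs per hour
Time: 5 hours
Total: 8 x 5 = 40 chairs

40 chairs


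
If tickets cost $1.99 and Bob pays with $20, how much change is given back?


Start with the amount paid:
$20
Subtract the price:
$20 - $1.99 = $18.01

$18.01


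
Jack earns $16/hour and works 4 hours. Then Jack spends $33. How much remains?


Calculate earnings:
4 x $16 = $64
Subtract spending:
$64 - $33 = $31

$31


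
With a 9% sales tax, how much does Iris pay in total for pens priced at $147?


Calculate the tax:
9% of $147 = $13.23
Add tax to price:
$147 + $13.23 = $160.23

$160.23


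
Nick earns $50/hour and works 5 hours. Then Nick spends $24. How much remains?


Calculate earnings:
5 x $50 = $250
Subtract spending:
$250 - $24 = $226

$226


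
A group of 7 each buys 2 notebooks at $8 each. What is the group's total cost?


Cost per person:
2 x $8 = $16
Group total:
7 x $16 = $112

$112


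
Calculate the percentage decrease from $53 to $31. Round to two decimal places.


Find the absolute change:
|31 - 53| = 22
Divide by original and multiply by 100:
22 / 53 x 100 = 41.5094...% ≈ 41.51%

41.51%


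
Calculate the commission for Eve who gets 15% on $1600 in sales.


Convert rate to decimal:
15% = 0.15
Multiply by sales:
$1600 x 0.15 = $240

$240


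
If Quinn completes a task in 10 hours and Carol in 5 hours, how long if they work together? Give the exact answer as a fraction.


Quinn's rate: 1/10 of the job per hour
Carol's rate: 1/5 of the job per hour
Combined rate: 1/10 + 1/5 = 3/10 per hour
Time = 1 / (3/10) = 10/3 hours (≈ 3.33 hours)

10/3 hours


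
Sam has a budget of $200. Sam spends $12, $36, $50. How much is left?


Add up expenses:
$12 + $36 + $50 = $98
Subtract from budget:
$200 - $98 = $102

$102


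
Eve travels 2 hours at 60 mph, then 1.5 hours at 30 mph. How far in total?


Leg 1 distance:
60 x 2 = 120 miles
Leg 2 distance:
30 x 1.5 = 45 miles
Total distance:
120 + 45 = 165 miles

165 miles


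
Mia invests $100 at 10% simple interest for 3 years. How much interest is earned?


Use the formula I = P x R x T / 100
P x R x T = 100 x 10 x 3 = 3000
I = 3000 / 100 = $30

$30


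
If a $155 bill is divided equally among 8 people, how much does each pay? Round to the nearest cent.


Total bill: $155
Number of people: 8
Each pays: $155 / 8 = $19.375 ≈ $19.38

$19.38


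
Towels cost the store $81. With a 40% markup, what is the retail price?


Calculate the markup amount:
40% of $81 = $32.40
Add to cost:
$81 + $32.40 = $113.40

$113.40


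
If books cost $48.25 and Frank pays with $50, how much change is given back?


Start with the amount paid:
$50
Subtract the price:
$50 - $48.25 = $1.75

$1.75


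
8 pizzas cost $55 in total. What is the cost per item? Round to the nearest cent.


Total cost: $55
Number of items: 8
Unit price: $55 / 8 = $6.875 ≈ $6.88

$6.88


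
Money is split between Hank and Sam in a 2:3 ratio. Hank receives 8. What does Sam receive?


Find the multiplier:
8 / 2 = 4
Apply to Sam's share:
3 x 4 = 12

12


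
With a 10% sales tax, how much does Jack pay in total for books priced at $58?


Calculate the tax:
10% of $58 = $5.80
Add tax to price:
$58 + $5.80 = $63.80

$63.80


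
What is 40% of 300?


Convert percentage to decimal:
40% = 0.4
Multiply:
300 x 0.4 = 120

120


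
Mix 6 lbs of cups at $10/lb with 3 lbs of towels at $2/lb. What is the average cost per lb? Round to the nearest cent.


Cost of cups:
6 x $10 = $60
Cost of towels:
3 x $2 = $6
Total cost: $60 + $6 = $66
Total weight: 9 lbs
Average: $66 / 9 = $7.3333... ≈ $7.33/lb

$7.33/lb


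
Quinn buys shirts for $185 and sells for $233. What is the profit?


Selling price = $233
Cost price = $185
Profit = selling price - cost price:
Profit = $233 - $185 = $48

$48


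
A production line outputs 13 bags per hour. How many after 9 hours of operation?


Production rate: 13 bags per hour
Time: 9 hours
Total: 13 x 9 = 117 bags

117 bags


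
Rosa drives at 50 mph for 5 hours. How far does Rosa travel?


Use the formula: distance = speed x time
Speed = 50 mph, Time = 5 hours
50 x 5 = 250 miles

250 miles


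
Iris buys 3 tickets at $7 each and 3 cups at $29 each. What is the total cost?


Cost of tickets:
3 x $7 = $21
Cost of cups:
3 x $29 = $87
Add both:
$21 + $87 = $108

$108


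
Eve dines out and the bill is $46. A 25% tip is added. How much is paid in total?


Calculate the tip:
25% of $46 = $11.50
Add tip to meal cost:
$46 + $11.50 = $57.50

$57.50


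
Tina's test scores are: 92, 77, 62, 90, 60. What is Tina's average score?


Add the scores:
92 + 77 + 62 + 90 + 60 = 381
Divide by the number of tests:
381 / 5 = 76.2

76.2


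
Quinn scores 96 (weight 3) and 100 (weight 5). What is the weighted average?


Weighted sum:
3 x 96 + 5 x 100 = 788
Total weight:
3 + 5 = 8
Weighted average:
788 / 8 = 98.5

98.5


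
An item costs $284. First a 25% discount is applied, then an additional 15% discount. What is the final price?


First discount:
25% of $284 = $71
Price after first discount:
$284 - $71 = $213
Second discount:
15% of $213 = $31.95
Final price:
$213 - $31.95 = $181.05

$181.05


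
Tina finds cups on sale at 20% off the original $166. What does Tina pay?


Calculate the discount amount:
20% of $166 = $33.20
Subtract from original:
$166 - $33.20 = $132.80

$132.80


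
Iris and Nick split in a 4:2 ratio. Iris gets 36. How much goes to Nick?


Find the multiplier:
36 / 4 = 9
Apply to Nick's share:
2 x 9 = 18

18


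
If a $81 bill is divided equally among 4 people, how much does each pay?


Total bill: $81
Number of people: 4
Each pays: $81 / 4 = $20.25

$20.25


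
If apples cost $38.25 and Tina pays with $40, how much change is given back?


Start with the amount paid:
$40
Subtract the price:
$40 - $38.25 = $1.75

$1.75


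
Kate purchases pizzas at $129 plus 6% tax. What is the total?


Calculate the tax:
6% of $129 = $7.74
Add tax to price:
$129 + $7.74 = $136.74

$136.74


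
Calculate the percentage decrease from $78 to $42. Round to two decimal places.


Find the absolute change:
|42 - 78| = 36
Divide by original and multiply by 100:
36 / 78 x 100 = 46.1538...% ≈ 46.15%

46.15%


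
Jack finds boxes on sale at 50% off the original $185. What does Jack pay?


Calculate the discount amount:
50% of $185 = $92.50
Subtract from original:
$185 - $92.50 = $92.50

$92.50


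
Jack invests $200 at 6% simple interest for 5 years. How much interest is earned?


Use the formula I = P x R x T / 100
P x R x T = 200 x 6 x 5 = 6000
I = 6000 / 100 = $60

$60


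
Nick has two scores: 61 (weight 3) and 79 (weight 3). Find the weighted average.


Weighted sum:
3 x 61 + 3 x 79 = 420
Total weight:
3 + 3 = 6
Weighted average:
420 / 6 = 70

70


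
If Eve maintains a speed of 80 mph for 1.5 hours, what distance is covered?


Use the formula: distance = speed x time
Speed = 80 mph, Time = 1.5 hours
80 x 1.5 = 120 miles

120 miles


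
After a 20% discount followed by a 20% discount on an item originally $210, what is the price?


First discount:
20% of $210 = $42
Price after first discount:
$210 - $42 = $168
Second discount:
20% of $168 = $33.60
Final price:
$168 - $33.60 = $134.40

$134.40


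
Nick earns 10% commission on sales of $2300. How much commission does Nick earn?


Convert rate to decimal:
10% = 0.1
Multiply by sales:
$2300 x 0.1 = $230

$230


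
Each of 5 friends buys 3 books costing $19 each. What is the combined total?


Cost per person:
3 x $19 = $57
Group total:
5 x $57 = $285

$285


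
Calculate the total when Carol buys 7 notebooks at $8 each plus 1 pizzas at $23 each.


Cost of notebooks:
7 x $8 = $56
Cost of pizzas:
1 x $23 = $23
Add both:
$56 + $23 = $79

$79


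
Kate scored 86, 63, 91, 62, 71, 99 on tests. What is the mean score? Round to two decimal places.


Add the scores:
86 + 63 + 91 + 62 + 71 + 99 = 472
Divide by the number of tests:
472 / 6 = 78.6666... ≈ 78.67

78.67


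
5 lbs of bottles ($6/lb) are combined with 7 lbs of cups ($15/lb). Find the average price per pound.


Cost of bottles:
5 x $6 = $30
Cost of cups:
7 x $15 = $105
Total cost: $30 + $105 = $135
Total weight: 12 lbs
Average: $135 / 12 = $11.25/lb

$11.25/lb


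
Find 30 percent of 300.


Convert percentage to decimal:
30% = 0.3
Multiply:
300 x 0.3 = 90

90


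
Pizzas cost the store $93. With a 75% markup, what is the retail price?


Calculate the markup amount:
75% of $93 = $69.75
Add to cost:
$93 + $69.75 = $162.75

$162.75


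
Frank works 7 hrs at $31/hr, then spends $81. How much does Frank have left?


Calculate earnings:
7 x $31 = $217
Subtract spending:
$217 - $81 = $136

$136


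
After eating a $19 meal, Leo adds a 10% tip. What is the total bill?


Calculate the tip:
10% of $19 = $1.90
Add tip to meal cost:
$19 + $1.90 = $20.90

$20.90


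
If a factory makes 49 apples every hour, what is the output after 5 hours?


Production rate: 49 apples per hour
Time: 5 hours
Total: 49 x 5 = 245 apples

245 apples


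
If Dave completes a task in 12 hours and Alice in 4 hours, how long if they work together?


Dave's rate: 1/12 of the job per hour
Alice's rate: 1/4 of the job per hour
Combined rate: 1/12 + 1/4 = 1/3 per hour
Time = 1 / (1/3) = 3 hours

3 hours


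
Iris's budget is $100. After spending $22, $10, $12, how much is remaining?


Add up expenses:
$22 + $10 + $12 = $44
Subtract from budget:
$100 - $44 = $56

$56


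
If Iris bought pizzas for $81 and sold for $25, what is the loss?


Selling price = $25
Cost price = $81
Loss = cost price - selling price:
Loss = $81 - $25 = $56

$56


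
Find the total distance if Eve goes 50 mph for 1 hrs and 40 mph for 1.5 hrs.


Leg 1 distance:
50 x 1 = 50 miles
Leg 2 distance:
40 x 1.5 = 60 miles
Total distance:
50 + 60 = 110 miles

110 miles


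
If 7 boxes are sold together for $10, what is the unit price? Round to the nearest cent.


Total cost: $10
Number of items: 7
Unit price: $10 / 7 = $1.4285... ≈ $1.43

$1.43


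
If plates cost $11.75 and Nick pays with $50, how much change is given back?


Start with the amount paid:
$50
Subtract the price:
$50 - $11.75 = $38.25

$38.25


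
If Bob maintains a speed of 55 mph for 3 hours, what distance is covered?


Use the formula: distance = speed x time
Speed = 55 mph, Time = 3 hours
55 x 3 = 165 miles

165 miles


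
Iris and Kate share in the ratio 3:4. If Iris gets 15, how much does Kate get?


Find the multiplier:
15 / 3 = 5
Apply to Kate's share:
4 x 5 = 20

20


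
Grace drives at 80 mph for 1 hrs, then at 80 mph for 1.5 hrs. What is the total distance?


Leg 1 distance:
80 x 1 = 80 miles
Leg 2 distance:
80 x 1.5 = 120 miles
Total distance:
80 + 120 = 200 miles

200 miles


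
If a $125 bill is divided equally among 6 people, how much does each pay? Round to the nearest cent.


Total bill: $125
Number of people: 6
Each pays: $125 / 6 = $20.8333... ≈ $20.83

$20.83


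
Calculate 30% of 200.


Convert percentage to decimal:
30% = 0.3
Multiply:
200 x 0.3 = 60

60


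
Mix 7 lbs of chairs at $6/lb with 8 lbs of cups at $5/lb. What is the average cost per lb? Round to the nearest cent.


Cost of chairs:
7 x $6 = $42
Cost of cups:
8 x $5 = $40
Total cost: $42 + $40 = $82
Total weight: 15 lbs
Average: $82 / 15 = $5.4666... ≈ $5.47/lb

$5.47/lb


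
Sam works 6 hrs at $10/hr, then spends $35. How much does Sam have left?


Calculate earnings:
6 x $10 = $60
Subtract spending:
$60 - $35 = $25

$25


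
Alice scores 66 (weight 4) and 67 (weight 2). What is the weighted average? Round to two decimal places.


Weighted sum:
4 x 66 + 2 x 67 = 398
Total weight:
4 + 2 = 6
Weighted average:
398 / 6 = 66.3333... ≈ 66.33

66.33


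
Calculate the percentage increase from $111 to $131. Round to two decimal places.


Find the absolute change:
|131 - 111| = 20
Divide by original and multiply by 100:
20 / 111 x 100 = 18.0180...% ≈ 18.02%

18.02%


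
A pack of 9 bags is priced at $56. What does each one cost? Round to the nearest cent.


Total cost: $56
Number of items: 9
Unit price: $56 / 9 = $6.2222... ≈ $6.22

$6.22


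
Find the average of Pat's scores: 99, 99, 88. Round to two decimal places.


Add the scores:
99 + 99 + 88 = 286
Divide by the number of tests:
286 / 3 = 95.3333... ≈ 95.33

95.33


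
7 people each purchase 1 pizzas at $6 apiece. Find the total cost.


Cost per person:
1 x $6 = $6
Group total:
7 x $6 = $42

$42


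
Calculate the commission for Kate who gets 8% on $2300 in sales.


Convert rate to decimal:
8% = 0.08
Multiply by sales:
$2300 x 0.08 = $184

$184


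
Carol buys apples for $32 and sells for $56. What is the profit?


Selling price = $56
Cost price = $32
Profit = selling price - cost price:
Profit = $56 - $32 = $24

$24


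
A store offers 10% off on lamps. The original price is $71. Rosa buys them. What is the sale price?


Calculate the discount amount:
10% of $71 = $7.10
Subtract from original:
$71 - $7.10 = $63.90

$63.90


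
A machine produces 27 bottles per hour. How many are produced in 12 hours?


Production rate: 27 bottles per hour
Time: 12 hours
Total: 27 x 12 = 324 bottles

324 bottles


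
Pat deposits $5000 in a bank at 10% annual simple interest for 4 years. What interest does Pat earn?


Use the formula I = P x R x T / 100
P x R x T = 5000 x 10 x 4 = 200000
I = 200000 / 100 = $2000

$2000


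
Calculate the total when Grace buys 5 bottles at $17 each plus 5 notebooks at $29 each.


Cost of bottles:
5 x $17 = $85
Cost of notebooks:
5 x $29 = $145
Add both:
$85 + $145 = $230

$230


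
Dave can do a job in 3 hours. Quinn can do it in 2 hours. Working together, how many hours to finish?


Dave's rate: 1/3 of the job per hour
Quinn's rate: 1/2 of the job per hour
Combined rate: 1/3 + 1/2 = 5/6 per hour
Time = 1 / (5/6) = 6/5 = 1.2 hours

1.2 hours


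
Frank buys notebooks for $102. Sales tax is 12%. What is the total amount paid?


Calculate the tax:
12% of $102 = $12.24
Add tax to price:
$102 + $12.24 = $114.24

$114.24


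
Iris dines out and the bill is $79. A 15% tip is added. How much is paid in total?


Calculate the tip:
15% of $79 = $11.85
Add tip to meal cost:
$79 + $11.85 = $90.85

$90.85


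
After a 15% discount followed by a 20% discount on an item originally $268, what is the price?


First discount:
15% of $268 = $40.20
Price after first discount:
$268 - $40.20 = $227.80
Second discount:
20% of $227.80 = $45.56
Final price:
$227.80 - $45.56 = $182.24

$182.24


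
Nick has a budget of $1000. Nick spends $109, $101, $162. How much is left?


Add up expenses:
$109 + $101 + $162 = $372
Subtract from budget:
$1000 - $372 = $628

$628


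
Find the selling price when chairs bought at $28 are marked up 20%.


Calculate the markup amount:
20% of $28 = $5.60
Add to cost:
$28 + $5.60 = $33.60

$33.60


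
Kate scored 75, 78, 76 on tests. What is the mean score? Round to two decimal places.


Add the scores:
75 + 78 + 76 = 229
Divide by the number of tests:
229 / 3 = 76.3333... ≈ 76.33

76.33


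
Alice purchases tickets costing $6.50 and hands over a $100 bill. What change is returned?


Start with the amount paid:
$100
Subtract the price:
$100 - $6.50 = $93.50

$93.50


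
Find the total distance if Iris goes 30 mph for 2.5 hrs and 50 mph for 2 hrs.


Leg 1 distance:
30 x 2.5 = 75 miles
Leg 2 distance:
50 x 2 = 100 miles
Total distance:
75 + 100 = 175 miles

175 miles


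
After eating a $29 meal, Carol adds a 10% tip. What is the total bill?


Calculate the tip:
10% of $29 = $2.90
Add tip to meal cost:
$29 + $2.90 = $31.90

$31.90


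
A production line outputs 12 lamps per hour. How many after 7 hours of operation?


Production rate: 12 lamps per hour
Time: 7 hours
Total: 12 x 7 = 84 lamps

84 lamps


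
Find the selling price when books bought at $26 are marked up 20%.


Calculate the markup amount:
20% of $26 = $5.20
Add to cost:
$26 + $5.20 = $31.20

$31.20


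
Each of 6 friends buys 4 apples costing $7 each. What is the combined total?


Cost per person:
4 x $7 = $28
Group total:
6 x $28 = $168

$168


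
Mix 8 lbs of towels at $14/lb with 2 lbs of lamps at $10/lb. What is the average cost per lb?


Cost of towels:
8 x $14 = $112
Cost of lamps:
2 x $10 = $20
Total cost: $112 + $20 = $132
Total weight: 10 lbs
Average: $132 / 10 = $13.20/lb

$13.20/lb


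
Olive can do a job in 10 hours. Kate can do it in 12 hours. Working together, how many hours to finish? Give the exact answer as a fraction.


Olive's rate: 1/10 of the job per hour
Kate's rate: 1/12 of the job per hour
Combined rate: 1/10 + 1/12 = 11/60 per hour
Time = 1 / (11/60) = 60/11 hours (≈ 5.45 hours)

60/11 hours


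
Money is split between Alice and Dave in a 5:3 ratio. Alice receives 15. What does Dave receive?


Find the multiplier:
15 / 5 = 3
Apply to Dave's share:
3 x 3 = 9

9


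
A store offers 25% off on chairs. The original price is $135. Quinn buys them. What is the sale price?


Calculate the discount amount:
25% of $135 = $33.75
Subtract from original:
$135 - $33.75 = $101.25

$101.25


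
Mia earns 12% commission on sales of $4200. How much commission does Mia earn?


Convert rate to decimal:
12% = 0.12
Multiply by sales:
$4200 x 0.12 = $504

$504


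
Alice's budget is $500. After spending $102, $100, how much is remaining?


Add up expenses:
$102 + $100 = $202
Subtract from budget:
$500 - $202 = $298

$298


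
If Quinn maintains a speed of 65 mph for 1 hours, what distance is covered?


Use the formula: distance = speed x time
Speed = 65 mph, Time = 1 hours
65 x 1 = 65 miles

65 miles


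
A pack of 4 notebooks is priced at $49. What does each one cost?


Total cost: $49
Number of items: 4
Unit price: $49 / 4 = $12.25

$12.25


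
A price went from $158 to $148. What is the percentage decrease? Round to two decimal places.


Find the absolute change:
|148 - 158| = 10
Divide by original and multiply by 100:
10 / 158 x 100 = 6.3291...% ≈ 6.33%

6.33%


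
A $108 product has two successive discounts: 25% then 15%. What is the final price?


First discount:
25% of $108 = $27
Price after first discount:
$108 - $27 = $81
Second discount:
15% of $81 = $12.15
Final price:
$81 - $12.15 = $68.85

$68.85


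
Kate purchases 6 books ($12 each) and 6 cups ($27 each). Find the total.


Cost of books:
6 x $12 = $72
Cost of cups:
6 x $27 = $162
Add both:
$72 + $162 = $234

$234


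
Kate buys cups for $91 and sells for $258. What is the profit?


Selling price = $258
Cost price = $91
Profit = selling price - cost price:
Profit = $258 - $91 = $167

$167


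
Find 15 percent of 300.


Convert percentage to decimal:
15% = 0.15
Multiply:
300 x 0.15 = 45

45


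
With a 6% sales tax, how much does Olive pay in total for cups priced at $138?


Calculate the tax:
6% of $138 = $8.28
Add tax to price:
$138 + $8.28 = $146.28

$146.28


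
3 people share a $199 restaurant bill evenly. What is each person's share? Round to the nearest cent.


Total bill: $199
Number of people: 3
Each pays: $199 / 3 = $66.3333... ≈ $66.33

$66.33


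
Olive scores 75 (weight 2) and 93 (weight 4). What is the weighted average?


Weighted sum:
2 x 75 + 4 x 93 = 522
Total weight:
2 + 4 = 6
Weighted average:
522 / 6 = 87

87


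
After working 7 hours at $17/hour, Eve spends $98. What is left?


Calculate earnings:
7 x $17 = $119
Subtract spending:
$119 - $98 = $21

$21


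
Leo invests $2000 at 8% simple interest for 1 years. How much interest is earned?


Use the formula I = P x R x T / 100
P x R x T = 2000 x 8 x 1 = 16000
I = 16000 / 100 = $160

$160


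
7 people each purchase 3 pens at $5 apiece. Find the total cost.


Cost per person:
3 x $5 = $15
Group total:
7 x $15 = $105

$105


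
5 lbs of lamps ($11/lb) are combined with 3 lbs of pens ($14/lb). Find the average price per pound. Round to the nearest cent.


Cost of lamps:
5 x $11 = $55
Cost of pens:
3 x $14 = $42
Total cost: $55 + $42 = $97
Total weight: 8 lbs
Average: $97 / 8 = $12.125 ≈ $12.13/lb

$12.13/lb


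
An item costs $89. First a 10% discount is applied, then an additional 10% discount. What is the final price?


First discount:
10% of $89 = $8.90
Price after first discount:
$89 - $8.90 = $80.10
Second discount:
10% of $80.10 = $8.01
Final price:
$80.10 - $8.01 = $72.09

$72.09


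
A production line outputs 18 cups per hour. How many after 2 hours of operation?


Production rate: 18 cups per hour
Time: 2 hours
Total: 18 x 2 = 36 cups

36 cups
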